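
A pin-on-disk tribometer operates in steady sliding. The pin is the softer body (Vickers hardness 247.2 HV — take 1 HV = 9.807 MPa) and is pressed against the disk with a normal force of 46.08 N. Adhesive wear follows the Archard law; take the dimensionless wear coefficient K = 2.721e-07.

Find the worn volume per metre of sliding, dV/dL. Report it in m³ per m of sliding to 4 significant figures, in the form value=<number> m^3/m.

Intermediates are shown rounded; the computation carries full precision — a single final rounding: four significant digits.
Hardness H = 247.2 HV × 9.807 MPa/HV = 2424 MPa = 2.424e+09 Pa.
Working in SI base units: W = 46.08 N, H = 2.424e+09 Pa, K = 2.721e-07.
Wear rate dV/dL = K·W/H, so: 2.721e-07 · 46.08 / 2.424e+09 = 5.172e-15 m³/m.

value=5.172e-15 m^3/m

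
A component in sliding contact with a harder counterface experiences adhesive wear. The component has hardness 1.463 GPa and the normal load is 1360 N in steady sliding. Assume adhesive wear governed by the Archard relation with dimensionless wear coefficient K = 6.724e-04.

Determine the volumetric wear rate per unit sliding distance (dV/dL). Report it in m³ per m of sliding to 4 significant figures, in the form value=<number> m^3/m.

Intermediate values are printed rounded, and every step maintains full float precision; one last rounding: four significant digits.
Convert: Hardness H = 1.463 GPa = 1.463e+09 Pa.
SI base units throughout: W = 1360 N, H = 1.463e+09 Pa, K = 6.724e-04.
The wear rate dV/dL = K·W/H (independent of L): 6.724e-04 · 1360 / 1.463e+09 = 6.251e-10 m³/m.

value=6.251e-10 m^3/m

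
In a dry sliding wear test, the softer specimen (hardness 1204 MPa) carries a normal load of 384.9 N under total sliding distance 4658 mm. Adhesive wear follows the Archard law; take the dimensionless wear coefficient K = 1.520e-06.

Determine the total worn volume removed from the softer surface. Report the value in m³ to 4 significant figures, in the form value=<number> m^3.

Each operation carries full float precision — intermediate values appear rounded. Rounded just once to four significant digits.
Path length L = 4658 mm = 4.658 m.
Hardness H = 1204 MPa = 1.204e+09 Pa.
In SI base units: W = 384.9 N, H = 1.204e+09 Pa, K = 1.520e-06.
By Archard's law, V = K·W·L/H = 1.520e-06 · 384.9 · 4.658 / 1.204e+09 = 2.263e-12 m³.

value=2.263e-12 m^3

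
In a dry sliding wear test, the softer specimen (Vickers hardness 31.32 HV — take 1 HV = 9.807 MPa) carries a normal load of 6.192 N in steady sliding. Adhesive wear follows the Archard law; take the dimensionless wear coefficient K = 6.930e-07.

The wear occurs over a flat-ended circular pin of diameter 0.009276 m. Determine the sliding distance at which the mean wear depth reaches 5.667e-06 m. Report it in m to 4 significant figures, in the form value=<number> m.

The algebra carries exact precision. The intermediates are shown rounded. Rounded once at the end, at 4 significant figures.
Hardness H = 31.32 HV × 9.807 MPa/HV = 307.2 MPa = 3.072e+08 Pa.
Contact area A = π·d²/4 = π·(0.009276 m)²/4 = 6.758e-05 m².
Expressed in SI base units: W = 6.192 N, H = 3.072e+08 Pa, K = 6.930e-07.
Limit volume V_lim = h_lim·A = 5.667e-06 · 6.758e-05 = 3.830e-10 m³.
So the life L = V_lim·H/(K·W) = 3.830e-10 · 3.072e+08 / (6.930e-07 · 6.192) = 2.741e+04 m.

value=2.741e+04 m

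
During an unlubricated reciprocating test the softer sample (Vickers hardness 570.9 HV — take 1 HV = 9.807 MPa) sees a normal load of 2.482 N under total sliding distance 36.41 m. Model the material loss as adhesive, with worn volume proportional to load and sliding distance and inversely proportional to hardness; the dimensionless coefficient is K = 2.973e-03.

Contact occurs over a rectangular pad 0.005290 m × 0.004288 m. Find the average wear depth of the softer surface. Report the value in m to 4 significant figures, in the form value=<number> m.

value=2.115e-06 m

Intermediate values appear rounded. Every step keeps full float precision. Rounded once at the end, at 4 significant figures.
Hardness H = 570.9 HV × 9.807 MPa/HV = 5599 MPa = 5.599e+09 Pa.
Contact area A = 0.005290 m × 0.004288 m = 2.268e-05 m².
Restated in SI base units: W = 2.482 N, H = 5.599e+09 Pa, K = 2.973e-03.
By Archard's law, V = K·W·L/H = 2.973e-03 · 2.482 · 36.41 / 5.599e+09 = 4.799e-11 m³.
Depth of wear h = V/A = 4.799e-11 / 2.268e-05 = 2.115e-06 m.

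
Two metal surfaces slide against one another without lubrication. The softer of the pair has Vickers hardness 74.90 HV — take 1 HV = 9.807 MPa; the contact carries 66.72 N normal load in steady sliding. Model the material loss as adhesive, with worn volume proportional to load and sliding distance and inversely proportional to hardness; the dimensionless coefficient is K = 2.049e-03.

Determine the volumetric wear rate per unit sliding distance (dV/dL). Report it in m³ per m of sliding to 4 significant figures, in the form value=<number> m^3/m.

The algebra holds full precision; intermediates are displayed rounded; one last rounding: 4 significant digits.
Convert: Hardness H = 74.90 HV × 9.807 MPa/HV = 734.5 MPa = 7.345e+08 Pa.
Working in SI base units: W = 66.72 N, H = 7.345e+08 Pa, K = 2.049e-03.
Rate of wear dV/dL = K·W/H: 2.049e-03 · 66.72 / 7.345e+08 = 1.861e-10 m³/m.

value=1.861e-10 m^3/m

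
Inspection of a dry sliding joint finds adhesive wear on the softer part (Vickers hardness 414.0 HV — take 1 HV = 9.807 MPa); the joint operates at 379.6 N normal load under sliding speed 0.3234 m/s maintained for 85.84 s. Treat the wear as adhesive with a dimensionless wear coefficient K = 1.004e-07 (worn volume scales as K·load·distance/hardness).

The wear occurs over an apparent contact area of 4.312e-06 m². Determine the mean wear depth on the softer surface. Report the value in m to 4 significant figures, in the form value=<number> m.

Intermediates are displayed rounded. The computation keeps full precision; a single final rounding, at 4 significant figures.
Convert: Total distance L = v·t = 0.3234 m/s × 85.84 s = 27.76 m.
Convert: Hardness H = 414.0 HV × 9.807 MPa/HV = 4060 MPa = 4.060e+09 Pa.
SI base units throughout: W = 379.6 N, H = 4.060e+09 Pa, K = 1.004e-07.
Worn volume V = K·W·L/H = 1.004e-07 · 379.6 · 27.76 / 4.060e+09 = 2.606e-13 m³.
Wear depth h = V/A = 2.606e-13 / 4.312e-06 = 6.043e-08 m.

value=6.043e-08 m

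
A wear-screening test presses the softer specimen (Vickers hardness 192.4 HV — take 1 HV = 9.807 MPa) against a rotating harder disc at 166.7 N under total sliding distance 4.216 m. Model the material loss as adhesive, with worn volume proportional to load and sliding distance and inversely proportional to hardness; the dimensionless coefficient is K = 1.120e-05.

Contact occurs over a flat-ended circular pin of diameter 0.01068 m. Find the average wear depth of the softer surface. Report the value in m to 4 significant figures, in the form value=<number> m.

value=4.657e-08 m

Intermediates are shown rounded; the computation holds full precision; a single final rounding: 4 significant figures.
Hardness H = 192.4 HV × 9.807 MPa/HV = 1887 MPa = 1.887e+09 Pa.
Contact area A = π·d²/4 = π·(0.01068 m)²/4 = 8.958e-05 m².
In SI base units, W = 166.7 N, H = 1.887e+09 Pa, K = 1.120e-05.
The Archard volume V = K·W·L/H = 1.120e-05 · 166.7 · 4.216 / 1.887e+09 = 4.172e-12 m³.
Wear depth h = V/A = 4.172e-12 / 8.958e-05 = 4.657e-08 m.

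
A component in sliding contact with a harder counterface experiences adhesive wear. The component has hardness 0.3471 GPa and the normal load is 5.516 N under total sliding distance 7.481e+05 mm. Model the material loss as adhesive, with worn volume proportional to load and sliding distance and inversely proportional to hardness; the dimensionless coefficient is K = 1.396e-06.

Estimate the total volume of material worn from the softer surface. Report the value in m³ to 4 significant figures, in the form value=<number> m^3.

All working math holds full float precision, and intermediate values appear rounded — a lone final rounding: 4 significant figures.
Convert: The distance L = 7.481e+05 mm = 748.1 m.
Convert: Hardness H = 0.3471 GPa = 3.471e+08 Pa.
Restated in SI base units: W = 5.516 N, H = 3.471e+08 Pa, K = 1.396e-06.
Archard relation: V = K·W·L/H = 1.396e-06 · 5.516 · 748.1 / 3.471e+08 = 1.660e-11 m³.

value=1.660e-11 m^3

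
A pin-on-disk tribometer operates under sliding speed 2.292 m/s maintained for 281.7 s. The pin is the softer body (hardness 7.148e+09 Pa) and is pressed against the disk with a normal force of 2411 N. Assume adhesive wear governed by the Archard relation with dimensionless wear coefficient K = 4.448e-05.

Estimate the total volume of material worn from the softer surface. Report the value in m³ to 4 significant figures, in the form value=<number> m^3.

Every step holds exact precision — intermediates are printed rounded. Rounded just once: 4 significant figures.
Total distance L = v·t = 2.292 m/s × 281.7 s = 645.7 m.
As SI base values: W = 2411 N, H = 7.148e+09 Pa, K = 4.448e-05.
Volume removed: V = K·W·L/H = 4.448e-05 · 2411 · 645.7 / 7.148e+09 = 9.687e-09 m³.

value=9.687e-09 m^3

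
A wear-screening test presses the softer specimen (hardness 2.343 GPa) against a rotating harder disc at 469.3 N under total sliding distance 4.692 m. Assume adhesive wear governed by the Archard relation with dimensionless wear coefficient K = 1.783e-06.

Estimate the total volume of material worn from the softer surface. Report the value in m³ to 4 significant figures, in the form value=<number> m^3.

Intermediate values are shown rounded; each operation runs at full float precision; one last rounding to four significant digits.
Convert: Hardness H = 2.343 GPa = 2.343e+09 Pa.
As SI base values: W = 469.3 N, H = 2.343e+09 Pa, K = 1.783e-06.
Apply Archard: V = K·W·L/H = 1.783e-06 · 469.3 · 4.692 / 2.343e+09 = 1.676e-12 m³.

value=1.676e-12 m^3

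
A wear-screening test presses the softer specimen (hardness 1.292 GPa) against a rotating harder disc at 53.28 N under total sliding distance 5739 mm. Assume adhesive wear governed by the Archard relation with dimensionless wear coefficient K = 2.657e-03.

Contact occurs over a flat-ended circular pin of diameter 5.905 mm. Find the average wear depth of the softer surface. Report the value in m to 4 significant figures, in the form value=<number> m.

value=2.296e-05 m

Intermediate values appear rounded. All working math holds full precision — one final rounding: four significant digits.
Convert: Sliding distance L = 5739 mm = 5.739 m.
Convert: Hardness H = 1.292 GPa = 1.292e+09 Pa.
Convert: Pin diameter d = 5.905 mm = 0.005905 m. Contact area A = π·d²/4 = π·(0.005905 m)²/4 = 2.739e-05 m².
Restated in SI base units: W = 53.28 N, H = 1.292e+09 Pa, K = 2.657e-03.
Wear volume V = K·W·L/H = 2.657e-03 · 53.28 · 5.739 / 1.292e+09 = 6.288e-10 m³.
Wear depth h = V/A = 6.288e-10 / 2.739e-05 = 2.296e-05 m.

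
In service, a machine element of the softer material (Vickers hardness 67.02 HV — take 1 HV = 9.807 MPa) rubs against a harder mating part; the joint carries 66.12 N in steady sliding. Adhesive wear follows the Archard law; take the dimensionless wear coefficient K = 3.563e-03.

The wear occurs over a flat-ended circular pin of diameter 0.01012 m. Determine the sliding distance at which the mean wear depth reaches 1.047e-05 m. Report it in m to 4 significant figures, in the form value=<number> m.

Every step holds exact precision — intermediates are shown rounded. Rounded just once, at four significant digits.
Hardness H = 67.02 HV × 9.807 MPa/HV = 657.3 MPa = 6.573e+08 Pa.
Contact area A = π·d²/4 = π·(0.01012 m)²/4 = 8.044e-05 m².
Collected in SI base units: W = 66.12 N, H = 6.573e+08 Pa, K = 3.563e-03.
Allowed volume V_lim = h_lim·A = 1.047e-05 · 8.044e-05 = 8.422e-10 m³.
Inverting, life L = V_lim·H/(K·W) = 8.422e-10 · 6.573e+08 / (3.563e-03 · 66.12) = 2.350 m.

value=2.350 m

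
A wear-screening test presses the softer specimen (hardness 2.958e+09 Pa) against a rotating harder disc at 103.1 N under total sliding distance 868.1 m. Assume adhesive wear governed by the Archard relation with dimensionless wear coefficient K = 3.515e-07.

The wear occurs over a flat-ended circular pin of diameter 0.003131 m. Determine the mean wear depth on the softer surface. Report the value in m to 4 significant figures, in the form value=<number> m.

The intermediates are shown rounded. Every step runs at exact precision; rounded once at the end to four significant digits.
Convert: Contact area A = π·d²/4 = π·(0.003131 m)²/4 = 7.699e-06 m².
Collected in SI base units: W = 103.1 N, H = 2.958e+09 Pa, K = 3.515e-07.
Volume removed: V = K·W·L/H = 3.515e-07 · 103.1 · 868.1 / 2.958e+09 = 1.064e-11 m³.
Depth of wear h = V/A = 1.064e-11 / 7.699e-06 = 1.381e-06 m.

value=1.381e-06 m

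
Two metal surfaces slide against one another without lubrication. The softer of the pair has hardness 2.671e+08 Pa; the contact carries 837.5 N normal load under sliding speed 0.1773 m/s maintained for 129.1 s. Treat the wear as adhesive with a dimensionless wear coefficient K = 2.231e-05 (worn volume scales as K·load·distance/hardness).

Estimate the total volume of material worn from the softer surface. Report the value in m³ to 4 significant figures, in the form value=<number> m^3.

The computation maintains exact precision; displayed values are rounded — rounded once at the end, at four significant digits.
Convert: Distance covered L = v·t = 0.1773 m/s × 129.1 s = 22.89 m.
Expressed in SI base units: W = 837.5 N, H = 2.671e+08 Pa, K = 2.231e-05.
Archard relation: V = K·W·L/H = 2.231e-05 · 837.5 · 22.89 / 2.671e+08 = 1.601e-09 m³.

value=1.601e-09 m^3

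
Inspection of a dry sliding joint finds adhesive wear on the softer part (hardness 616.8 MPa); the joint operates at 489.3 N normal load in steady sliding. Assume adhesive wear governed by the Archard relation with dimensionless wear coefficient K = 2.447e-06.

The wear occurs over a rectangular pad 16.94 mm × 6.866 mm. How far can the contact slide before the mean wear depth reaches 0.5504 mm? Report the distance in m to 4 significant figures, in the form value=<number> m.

Displayed values are rounded; the algebra carries full float precision — rounded once at the end to four significant figures.
Hardness H = 616.8 MPa = 6.168e+08 Pa.
Pad sides 16.94 mm × 6.866 mm = 0.01694 m × 0.006866 m. Contact area A = 0.01694 m × 0.006866 m = 1.163e-04 m².
Depth limit h_lim = 0.5504 mm = 5.504e-04 m.
In SI base units, W = 489.3 N, H = 6.168e+08 Pa, K = 2.447e-06.
Volume at the limit: V_lim = h_lim·A = 5.504e-04 · 1.163e-04 = 6.402e-08 m³.
So the life L = V_lim·H/(K·W) = 6.402e-08 · 6.168e+08 / (2.447e-06 · 489.3) = 3.298e+04 m.

value=3.298e+04 m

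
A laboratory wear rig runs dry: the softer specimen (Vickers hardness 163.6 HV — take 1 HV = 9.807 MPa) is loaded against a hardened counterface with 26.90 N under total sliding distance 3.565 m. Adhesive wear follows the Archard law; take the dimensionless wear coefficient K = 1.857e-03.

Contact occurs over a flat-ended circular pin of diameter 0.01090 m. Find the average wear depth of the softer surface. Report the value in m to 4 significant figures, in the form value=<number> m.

Each operation keeps full float precision, and the intermediates appear rounded — a lone final rounding to four significant figures.
Convert: Hardness H = 163.6 HV × 9.807 MPa/HV = 1604 MPa = 1.604e+09 Pa.
Convert: Contact area A = π·d²/4 = π·(0.01090 m)²/4 = 9.331e-05 m².
Restated in SI base units: W = 26.90 N, H = 1.604e+09 Pa, K = 1.857e-03.
Apply Archard: V = K·W·L/H = 1.857e-03 · 26.90 · 3.565 / 1.604e+09 = 1.110e-10 m³.
Mean depth h = V/A = 1.110e-10 / 9.331e-05 = 1.189e-06 m.

value=1.189e-06 m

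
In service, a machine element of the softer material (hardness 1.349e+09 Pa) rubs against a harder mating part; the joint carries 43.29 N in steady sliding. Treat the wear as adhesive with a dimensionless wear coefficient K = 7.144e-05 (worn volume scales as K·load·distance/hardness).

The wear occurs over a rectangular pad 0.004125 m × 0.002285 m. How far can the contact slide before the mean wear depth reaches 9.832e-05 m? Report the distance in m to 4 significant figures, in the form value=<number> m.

value=404.2 m

Intermediates are printed rounded, and every step carries full float precision. Rounded just once to 4 significant digits.
Convert: Contact area A = 0.004125 m × 0.002285 m = 9.426e-06 m².
SI base units throughout: W = 43.29 N, H = 1.349e+09 Pa, K = 7.144e-05.
Permissible volume V_lim = h_lim·A = 9.832e-05 · 9.426e-06 = 9.267e-10 m³.
Life L = V_lim·H/(K·W) = 9.267e-10 · 1.349e+09 / (7.144e-05 · 43.29) = 404.2 m.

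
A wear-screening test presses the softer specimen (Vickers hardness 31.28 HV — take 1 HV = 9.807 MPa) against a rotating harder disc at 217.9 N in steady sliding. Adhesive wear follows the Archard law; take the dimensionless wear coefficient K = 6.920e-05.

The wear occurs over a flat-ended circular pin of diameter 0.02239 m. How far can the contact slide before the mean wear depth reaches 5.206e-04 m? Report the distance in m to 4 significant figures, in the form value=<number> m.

Displayed values are rounded — the algebra keeps full precision; a single final rounding, at four significant figures.
Convert: Hardness H = 31.28 HV × 9.807 MPa/HV = 306.8 MPa = 3.068e+08 Pa.
Convert: Contact area A = π·d²/4 = π·(0.02239 m)²/4 = 3.937e-04 m².
In SI base units, W = 217.9 N, H = 3.068e+08 Pa, K = 6.920e-05.
At the depth limit, V_lim = h_lim·A = 5.206e-04 · 3.937e-04 = 2.050e-07 m³.
Thus life L = V_lim·H/(K·W) = 2.050e-07 · 3.068e+08 / (6.920e-05 · 217.9) = 4170 m.

value=4170 m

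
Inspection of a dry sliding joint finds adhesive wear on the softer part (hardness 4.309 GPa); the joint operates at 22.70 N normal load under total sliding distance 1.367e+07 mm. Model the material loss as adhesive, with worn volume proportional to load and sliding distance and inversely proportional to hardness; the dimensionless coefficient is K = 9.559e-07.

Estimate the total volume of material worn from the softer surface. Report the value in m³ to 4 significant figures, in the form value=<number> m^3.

value=6.884e-11 m^3

Intermediates appear rounded, and all working math runs at full float precision — rounded once at the end to 4 significant digits.
Convert: Distance L = 1.367e+07 mm = 1.367e+04 m.
Convert: Hardness H = 4.309 GPa = 4.309e+09 Pa.
In SI base units: W = 22.70 N, H = 4.309e+09 Pa, K = 9.559e-07.
By Archard's law, V = K·W·L/H = 9.559e-07 · 22.70 · 1.367e+04 / 4.309e+09 = 6.884e-11 m³.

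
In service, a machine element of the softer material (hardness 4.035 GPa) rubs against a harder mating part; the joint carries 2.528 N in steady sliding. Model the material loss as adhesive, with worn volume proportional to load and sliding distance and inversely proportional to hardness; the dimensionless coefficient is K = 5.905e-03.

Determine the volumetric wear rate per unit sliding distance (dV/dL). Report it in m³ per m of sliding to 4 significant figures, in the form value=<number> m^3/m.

value=3.700e-12 m^3/m

The computation maintains full float precision; the intermediates are shown rounded — a lone final rounding: 4 significant digits.
Hardness H = 4.035 GPa = 4.035e+09 Pa.
In SI base units: W = 2.528 N, H = 4.035e+09 Pa, K = 5.905e-03.
The wear rate dV/dL = K·W/H — distance-free: 5.905e-03 · 2.528 / 4.035e+09 = 3.700e-12 m³/m.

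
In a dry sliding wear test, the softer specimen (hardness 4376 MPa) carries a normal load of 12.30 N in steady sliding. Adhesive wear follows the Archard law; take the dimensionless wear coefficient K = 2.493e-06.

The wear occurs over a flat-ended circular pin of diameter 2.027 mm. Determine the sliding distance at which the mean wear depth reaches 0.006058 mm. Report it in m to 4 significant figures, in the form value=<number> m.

value=2790 m

The intermediates appear rounded, and all working math maintains full float precision; a lone final rounding: 4 significant digits.
Convert: Hardness H = 4376 MPa = 4.376e+09 Pa.
Convert: Pin diameter d = 2.027 mm = 0.002027 m. Contact area A = π·d²/4 = π·(0.002027 m)²/4 = 3.227e-06 m².
Convert: Depth limit h_lim = 0.006058 mm = 6.058e-06 m.
In SI base units, W = 12.30 N, H = 4.376e+09 Pa, K = 2.493e-06.
Limit volume V_lim = h_lim·A = 6.058e-06 · 3.227e-06 = 1.955e-11 m³.
Inverting, life L = V_lim·H/(K·W) = 1.955e-11 · 4.376e+09 / (2.493e-06 · 12.30) = 2790 m.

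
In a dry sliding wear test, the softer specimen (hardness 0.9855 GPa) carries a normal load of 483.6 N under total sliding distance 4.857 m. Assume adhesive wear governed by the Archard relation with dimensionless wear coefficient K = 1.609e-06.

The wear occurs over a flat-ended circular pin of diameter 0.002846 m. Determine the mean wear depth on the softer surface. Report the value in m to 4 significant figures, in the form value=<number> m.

value=6.028e-07 m

All arithmetic runs at exact precision, and intermediate values are displayed rounded; one last rounding to 4 significant figures.
Hardness H = 0.9855 GPa = 9.855e+08 Pa.
Contact area A = π·d²/4 = π·(0.002846 m)²/4 = 6.362e-06 m².
Collected in SI base units: W = 483.6 N, H = 9.855e+08 Pa, K = 1.609e-06.
Volume removed: V = K·W·L/H = 1.609e-06 · 483.6 · 4.857 / 9.855e+08 = 3.835e-12 m³.
Wear depth h = V/A = 3.835e-12 / 6.362e-06 = 6.028e-07 m.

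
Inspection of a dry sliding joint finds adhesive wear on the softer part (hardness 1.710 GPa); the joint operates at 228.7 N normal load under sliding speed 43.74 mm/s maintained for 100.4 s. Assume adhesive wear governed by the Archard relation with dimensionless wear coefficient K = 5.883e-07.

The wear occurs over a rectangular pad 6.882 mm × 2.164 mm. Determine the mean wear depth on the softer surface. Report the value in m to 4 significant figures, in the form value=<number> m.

value=2.320e-08 m

The algebra holds full float precision. Printed values are rounded, and a single final rounding, at four significant digits.
Sliding speed v = 43.74 mm/s = 0.04374 m/s. Total distance L = v·t = 0.04374 m/s × 100.4 s = 4.391 m.
Hardness H = 1.710 GPa = 1.710e+09 Pa.
Pad sides 6.882 mm × 2.164 mm = 0.006882 m × 0.002164 m. Contact area A = 0.006882 m × 0.002164 m = 1.489e-05 m².
As SI base values: W = 228.7 N, H = 1.710e+09 Pa, K = 5.883e-07.
Apply Archard: V = K·W·L/H = 5.883e-07 · 228.7 · 4.391 / 1.710e+09 = 3.455e-13 m³.
Depth h = V/A = 3.455e-13 / 1.489e-05 = 2.320e-08 m.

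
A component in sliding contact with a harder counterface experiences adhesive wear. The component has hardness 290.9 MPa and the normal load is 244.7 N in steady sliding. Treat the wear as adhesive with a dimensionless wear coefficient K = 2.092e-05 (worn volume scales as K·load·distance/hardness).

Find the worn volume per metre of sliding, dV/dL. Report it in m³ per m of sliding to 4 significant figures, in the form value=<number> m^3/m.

value=1.760e-11 m^3/m

Intermediate values are displayed rounded, and each operation maintains full float precision. Rounded just once, at 4 significant digits.
Convert: Hardness H = 290.9 MPa = 2.909e+08 Pa.
Working in SI base units: W = 244.7 N, H = 2.909e+08 Pa, K = 2.092e-05.
Wear rate dV/dL = K·W/H, per unit distance: 2.092e-05 · 244.7 / 2.909e+08 = 1.760e-11 m³/m.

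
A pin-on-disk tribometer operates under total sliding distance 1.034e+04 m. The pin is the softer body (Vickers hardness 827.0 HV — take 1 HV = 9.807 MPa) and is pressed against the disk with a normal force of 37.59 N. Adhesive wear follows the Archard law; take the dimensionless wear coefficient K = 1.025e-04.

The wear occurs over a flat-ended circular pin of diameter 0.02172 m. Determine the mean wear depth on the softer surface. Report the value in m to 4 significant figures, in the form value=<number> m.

The intermediates are displayed rounded, and each operation holds exact precision. Rounded once at the end, at 4 significant figures.
Hardness H = 827.0 HV × 9.807 MPa/HV = 8110 MPa = 8.110e+09 Pa.
Contact area A = π·d²/4 = π·(0.02172 m)²/4 = 3.705e-04 m².
Restated in SI base units: W = 37.59 N, H = 8.110e+09 Pa, K = 1.025e-04.
By Archard's law, V = K·W·L/H = 1.025e-04 · 37.59 · 1.034e+04 / 8.110e+09 = 4.912e-09 m³.
Depth h = V/A = 4.912e-09 / 3.705e-04 = 1.326e-05 m.

value=1.326e-05 m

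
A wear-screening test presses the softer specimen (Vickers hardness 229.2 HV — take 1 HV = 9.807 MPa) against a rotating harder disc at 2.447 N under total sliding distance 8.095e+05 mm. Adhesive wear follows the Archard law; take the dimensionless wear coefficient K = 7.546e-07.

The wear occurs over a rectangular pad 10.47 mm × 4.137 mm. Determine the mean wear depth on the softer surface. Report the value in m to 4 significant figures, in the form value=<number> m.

value=1.535e-08 m

Intermediates are shown rounded. Each operation holds exact precision, and rounded just once, at four significant digits.
Path length L = 8.095e+05 mm = 809.5 m.
Hardness H = 229.2 HV × 9.807 MPa/HV = 2248 MPa = 2.248e+09 Pa.
Pad sides 10.47 mm × 4.137 mm = 0.01047 m × 0.004137 m. Contact area A = 0.01047 m × 0.004137 m = 4.331e-05 m².
SI base units throughout: W = 2.447 N, H = 2.248e+09 Pa, K = 7.546e-07.
The Archard volume V = K·W·L/H = 7.546e-07 · 2.447 · 809.5 / 2.248e+09 = 6.650e-13 m³.
Depth h = V/A = 6.650e-13 / 4.331e-05 = 1.535e-08 m.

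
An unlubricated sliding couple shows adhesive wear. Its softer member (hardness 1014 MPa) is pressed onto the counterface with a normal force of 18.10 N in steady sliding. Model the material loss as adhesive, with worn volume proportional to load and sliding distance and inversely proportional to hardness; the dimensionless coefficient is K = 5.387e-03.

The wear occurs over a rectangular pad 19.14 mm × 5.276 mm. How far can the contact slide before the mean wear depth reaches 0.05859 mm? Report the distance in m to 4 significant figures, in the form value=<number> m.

value=61.53 m

All arithmetic keeps exact precision; intermediates are shown rounded. Rounded just once to four significant digits.
Hardness H = 1014 MPa = 1.014e+09 Pa.
Pad sides 19.14 mm × 5.276 mm = 0.01914 m × 0.005276 m. Contact area A = 0.01914 m × 0.005276 m = 1.010e-04 m².
Depth limit h_lim = 0.05859 mm = 5.859e-05 m.
In SI base units, W = 18.10 N, H = 1.014e+09 Pa, K = 5.387e-03.
Permissible volume V_lim = h_lim·A = 5.859e-05 · 1.010e-04 = 5.917e-09 m³.
Life L = V_lim·H/(K·W) = 5.917e-09 · 1.014e+09 / (5.387e-03 · 18.10) = 61.53 m.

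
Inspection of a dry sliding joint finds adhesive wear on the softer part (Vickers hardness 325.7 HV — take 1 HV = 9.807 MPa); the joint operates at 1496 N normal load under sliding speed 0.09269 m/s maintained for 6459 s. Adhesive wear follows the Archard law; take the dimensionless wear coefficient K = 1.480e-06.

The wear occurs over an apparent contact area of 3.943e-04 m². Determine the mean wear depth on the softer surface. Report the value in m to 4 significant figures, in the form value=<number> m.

Every step keeps exact precision; intermediates are shown rounded. Rounded just once to 4 significant figures.
Convert: The distance L = v·t = 0.09269 m/s × 6459 s = 598.7 m.
Convert: Hardness H = 325.7 HV × 9.807 MPa/HV = 3194 MPa = 3.194e+09 Pa.
Collected in SI base units: W = 1496 N, H = 3.194e+09 Pa, K = 1.480e-06.
Wear volume V = K·W·L/H = 1.480e-06 · 1496 · 598.7 / 3.194e+09 = 4.150e-10 m³.
Mean depth h = V/A = 4.150e-10 / 3.943e-04 = 1.052e-06 m.

value=1.052e-06 m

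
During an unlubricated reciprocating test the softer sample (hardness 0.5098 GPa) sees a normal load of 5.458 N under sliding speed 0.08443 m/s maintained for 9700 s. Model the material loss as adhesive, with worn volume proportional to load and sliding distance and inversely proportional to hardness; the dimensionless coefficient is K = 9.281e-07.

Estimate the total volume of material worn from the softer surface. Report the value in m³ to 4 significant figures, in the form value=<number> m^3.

Intermediates are printed rounded — each operation holds full float precision. Rounded just once, at 4 significant digits.
Distance covered L = v·t = 0.08443 m/s × 9700 s = 819.0 m.
Hardness H = 0.5098 GPa = 5.098e+08 Pa.
As SI base values: W = 5.458 N, H = 5.098e+08 Pa, K = 9.281e-07.
Archard relation: V = K·W·L/H = 9.281e-07 · 5.458 · 819.0 / 5.098e+08 = 8.138e-12 m³.

value=8.138e-12 m^3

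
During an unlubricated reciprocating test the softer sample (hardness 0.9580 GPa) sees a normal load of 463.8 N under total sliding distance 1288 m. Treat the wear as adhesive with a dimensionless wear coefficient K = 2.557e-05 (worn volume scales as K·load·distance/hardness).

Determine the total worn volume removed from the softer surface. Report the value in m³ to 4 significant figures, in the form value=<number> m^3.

value=1.594e-08 m^3

The intermediates are displayed rounded — all working math maintains full precision, and rounded once at the end, at 4 significant digits.
Hardness H = 0.9580 GPa = 9.580e+08 Pa.
Collected in SI base units: W = 463.8 N, H = 9.580e+08 Pa, K = 2.557e-05.
Archard volume V = K·W·L/H = 2.557e-05 · 463.8 · 1288 / 9.580e+08 = 1.594e-08 m³.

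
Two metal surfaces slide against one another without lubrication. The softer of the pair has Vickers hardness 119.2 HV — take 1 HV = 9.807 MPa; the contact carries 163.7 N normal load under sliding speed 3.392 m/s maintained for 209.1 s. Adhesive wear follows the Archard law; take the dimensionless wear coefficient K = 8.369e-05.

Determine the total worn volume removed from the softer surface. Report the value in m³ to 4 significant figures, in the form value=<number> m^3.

The computation maintains full precision; displayed values are rounded. Rounded once at the end: four significant digits.
The distance L = v·t = 3.392 m/s × 209.1 s = 709.3 m.
Hardness H = 119.2 HV × 9.807 MPa/HV = 1169 MPa = 1.169e+09 Pa.
Working in SI base units: W = 163.7 N, H = 1.169e+09 Pa, K = 8.369e-05.
By Archard's law, V = K·W·L/H = 8.369e-05 · 163.7 · 709.3 / 1.169e+09 = 8.312e-09 m³.

value=8.312e-09 m^3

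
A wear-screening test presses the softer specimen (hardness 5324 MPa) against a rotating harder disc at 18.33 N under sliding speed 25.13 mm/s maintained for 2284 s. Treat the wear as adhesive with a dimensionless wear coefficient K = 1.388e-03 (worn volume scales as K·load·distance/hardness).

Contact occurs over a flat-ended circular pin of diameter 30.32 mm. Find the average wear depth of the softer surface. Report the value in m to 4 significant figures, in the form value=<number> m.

The intermediates are printed rounded, and all arithmetic carries full float precision, and one final rounding to 4 significant digits.
Sliding speed v = 25.13 mm/s = 0.02513 m/s. The distance L = v·t = 0.02513 m/s × 2284 s = 57.40 m.
Hardness H = 5324 MPa = 5.324e+09 Pa.
Pin diameter d = 30.32 mm = 0.03032 m. Contact area A = π·d²/4 = π·(0.03032 m)²/4 = 7.220e-04 m².
Collected in SI base units: W = 18.33 N, H = 5.324e+09 Pa, K = 1.388e-03.
Apply Archard: V = K·W·L/H = 1.388e-03 · 18.33 · 57.40 / 5.324e+09 = 2.743e-10 m³.
Mean depth h = V/A = 2.743e-10 / 7.220e-04 = 3.799e-07 m.

value=3.799e-07 m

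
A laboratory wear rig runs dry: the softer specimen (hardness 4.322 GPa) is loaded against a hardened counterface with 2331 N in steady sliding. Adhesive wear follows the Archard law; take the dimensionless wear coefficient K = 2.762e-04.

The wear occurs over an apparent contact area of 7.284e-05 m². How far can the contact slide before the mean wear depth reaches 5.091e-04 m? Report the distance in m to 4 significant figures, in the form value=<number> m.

value=248.9 m

Printed values are rounded, and each operation maintains full float precision. Rounded just once, at 4 significant figures.
Hardness H = 4.322 GPa = 4.322e+09 Pa.
In SI base units: W = 2331 N, H = 4.322e+09 Pa, K = 2.762e-04.
Permissible volume V_lim = h_lim·A = 5.091e-04 · 7.284e-05 = 3.708e-08 m³.
Life L = V_lim·H/(K·W) = 3.708e-08 · 4.322e+09 / (2.762e-04 · 2331) = 248.9 m.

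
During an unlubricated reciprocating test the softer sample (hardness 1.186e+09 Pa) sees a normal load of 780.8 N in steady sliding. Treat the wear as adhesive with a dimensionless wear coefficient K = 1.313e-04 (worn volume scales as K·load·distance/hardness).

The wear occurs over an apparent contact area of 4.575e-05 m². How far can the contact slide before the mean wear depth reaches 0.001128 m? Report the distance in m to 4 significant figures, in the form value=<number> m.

Intermediates appear rounded; all arithmetic carries full precision. Rounded just once to 4 significant figures.
As SI base values: W = 780.8 N, H = 1.186e+09 Pa, K = 1.313e-04.
Wearable volume V_lim = h_lim·A = 0.001128 · 4.575e-05 = 5.161e-08 m³.
Inverting, life L = V_lim·H/(K·W) = 5.161e-08 · 1.186e+09 / (1.313e-04 · 780.8) = 597.0 m.

value=597.0 m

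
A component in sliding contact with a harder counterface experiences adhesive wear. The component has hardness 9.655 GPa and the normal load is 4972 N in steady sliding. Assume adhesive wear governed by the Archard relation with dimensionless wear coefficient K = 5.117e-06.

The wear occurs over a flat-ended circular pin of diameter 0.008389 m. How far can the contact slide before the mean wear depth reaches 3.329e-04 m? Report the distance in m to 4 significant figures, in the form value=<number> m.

All working math carries exact precision, and shown intermediates are rounded; a lone final rounding: four significant digits.
Hardness H = 9.655 GPa = 9.655e+09 Pa.
Contact area A = π·d²/4 = π·(0.008389 m)²/4 = 5.527e-05 m².
In SI base units, W = 4972 N, H = 9.655e+09 Pa, K = 5.117e-06.
Volume at the limit: V_lim = h_lim·A = 3.329e-04 · 5.527e-05 = 1.840e-08 m³.
So the life L = V_lim·H/(K·W) = 1.840e-08 · 9.655e+09 / (5.117e-06 · 4972) = 6983 m.

value=6983 m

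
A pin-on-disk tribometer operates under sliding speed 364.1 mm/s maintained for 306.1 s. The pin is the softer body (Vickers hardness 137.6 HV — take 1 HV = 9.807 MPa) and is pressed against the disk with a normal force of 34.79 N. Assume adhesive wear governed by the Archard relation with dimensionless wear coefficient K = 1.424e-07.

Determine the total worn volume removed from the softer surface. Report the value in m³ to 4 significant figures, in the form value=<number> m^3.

Every step carries exact precision, and intermediate values appear rounded, and rounded just once: four significant figures.
Convert: Sliding speed v = 364.1 mm/s = 0.3641 m/s. Distance L = v·t = 0.3641 m/s × 306.1 s = 111.5 m.
Convert: Hardness H = 137.6 HV × 9.807 MPa/HV = 1349 MPa = 1.349e+09 Pa.
Collected in SI base units: W = 34.79 N, H = 1.349e+09 Pa, K = 1.424e-07.
Archard relation: V = K·W·L/H = 1.424e-07 · 34.79 · 111.5 / 1.349e+09 = 4.092e-13 m³.

value=4.092e-13 m^3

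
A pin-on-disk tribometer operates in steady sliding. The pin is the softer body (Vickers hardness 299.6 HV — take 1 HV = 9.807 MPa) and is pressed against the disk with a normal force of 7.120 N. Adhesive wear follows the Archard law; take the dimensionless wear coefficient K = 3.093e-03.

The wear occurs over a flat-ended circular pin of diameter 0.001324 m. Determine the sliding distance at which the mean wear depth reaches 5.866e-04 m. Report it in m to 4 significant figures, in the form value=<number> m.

value=107.8 m

Displayed values are rounded, and the computation runs at exact precision. Rounded just once, at 4 significant digits.
Hardness H = 299.6 HV × 9.807 MPa/HV = 2938 MPa = 2.938e+09 Pa.
Contact area A = π·d²/4 = π·(0.001324 m)²/4 = 1.377e-06 m².
Restated in SI base units: W = 7.120 N, H = 2.938e+09 Pa, K = 3.093e-03.
Permissible volume V_lim = h_lim·A = 5.866e-04 · 1.377e-06 = 8.076e-10 m³.
Life L = V_lim·H/(K·W) = 8.076e-10 · 2.938e+09 / (3.093e-03 · 7.120) = 107.8 m.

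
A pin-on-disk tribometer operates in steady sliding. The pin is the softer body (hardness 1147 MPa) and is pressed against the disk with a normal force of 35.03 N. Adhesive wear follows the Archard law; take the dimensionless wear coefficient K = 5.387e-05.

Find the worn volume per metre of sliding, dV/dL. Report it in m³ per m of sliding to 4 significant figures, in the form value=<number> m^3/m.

value=1.645e-12 m^3/m

Printed values are rounded. Every step runs at full precision, and a lone final rounding, at 4 significant figures.
Hardness H = 1147 MPa = 1.147e+09 Pa.
In SI base units, W = 35.03 N, H = 1.147e+09 Pa, K = 5.387e-05.
Wear rate dV/dL = K·W/H: 5.387e-05 · 35.03 / 1.147e+09 = 1.645e-12 m³/m.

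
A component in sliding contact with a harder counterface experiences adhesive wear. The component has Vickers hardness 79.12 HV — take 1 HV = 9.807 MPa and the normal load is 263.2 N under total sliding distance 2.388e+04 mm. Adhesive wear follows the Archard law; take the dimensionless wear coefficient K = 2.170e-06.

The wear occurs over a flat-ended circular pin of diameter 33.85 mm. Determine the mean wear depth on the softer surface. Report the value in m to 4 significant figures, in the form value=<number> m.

value=1.953e-08 m

Each operation holds full float precision, and the intermediates are printed rounded — a single final rounding: four significant digits.
Convert: The distance L = 2.388e+04 mm = 23.88 m.
Convert: Hardness H = 79.12 HV × 9.807 MPa/HV = 775.9 MPa = 7.759e+08 Pa.
Convert: Pin diameter d = 33.85 mm = 0.03385 m. Contact area A = π·d²/4 = π·(0.03385 m)²/4 = 8.999e-04 m².
As SI base values: W = 263.2 N, H = 7.759e+08 Pa, K = 2.170e-06.
Archard relation: V = K·W·L/H = 2.170e-06 · 263.2 · 23.88 / 7.759e+08 = 1.758e-11 m³.
Mean depth h = V/A = 1.758e-11 / 8.999e-04 = 1.953e-08 m.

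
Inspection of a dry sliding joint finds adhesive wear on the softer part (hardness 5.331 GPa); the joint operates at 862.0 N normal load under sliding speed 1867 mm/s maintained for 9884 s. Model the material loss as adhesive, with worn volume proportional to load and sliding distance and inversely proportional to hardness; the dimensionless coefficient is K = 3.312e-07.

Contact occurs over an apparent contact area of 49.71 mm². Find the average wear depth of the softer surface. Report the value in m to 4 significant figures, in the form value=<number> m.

Intermediate values are displayed rounded. The computation maintains full precision; one final rounding to four significant digits.
Convert: Sliding speed v = 1867 mm/s = 1.867 m/s. Total distance L = v·t = 1.867 m/s × 9884 s = 1.845e+04 m.
Convert: Hardness H = 5.331 GPa = 5.331e+09 Pa.
Convert: Contact area A = 49.71 mm² = 4.971e-05 m².
As SI base values: W = 862.0 N, H = 5.331e+09 Pa, K = 3.312e-07.
Archard relation: V = K·W·L/H = 3.312e-07 · 862.0 · 1.845e+04 / 5.331e+09 = 9.882e-10 m³.
Mean wear depth h = V/A = 9.882e-10 / 4.971e-05 = 1.988e-05 m.

value=1.988e-05 m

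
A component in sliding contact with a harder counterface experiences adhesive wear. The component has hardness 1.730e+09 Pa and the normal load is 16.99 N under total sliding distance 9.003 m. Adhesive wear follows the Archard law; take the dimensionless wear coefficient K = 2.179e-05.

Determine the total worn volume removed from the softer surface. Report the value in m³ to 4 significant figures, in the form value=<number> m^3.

value=1.927e-12 m^3

Every step maintains exact precision — quoted intermediates are rounded. Rounded once at the end to 4 significant figures.
Restated in SI base units: W = 16.99 N, H = 1.730e+09 Pa, K = 2.179e-05.
Worn volume V = K·W·L/H = 2.179e-05 · 16.99 · 9.003 / 1.730e+09 = 1.927e-12 m³.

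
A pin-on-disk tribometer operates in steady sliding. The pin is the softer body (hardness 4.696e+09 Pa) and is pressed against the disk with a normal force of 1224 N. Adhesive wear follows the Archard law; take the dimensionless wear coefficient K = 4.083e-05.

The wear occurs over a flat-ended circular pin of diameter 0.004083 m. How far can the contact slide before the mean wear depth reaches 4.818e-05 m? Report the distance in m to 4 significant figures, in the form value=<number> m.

Every step maintains exact precision. The intermediates appear rounded — a single final rounding, at 4 significant digits.
Contact area A = π·d²/4 = π·(0.004083 m)²/4 = 1.309e-05 m².
Collected in SI base units: W = 1224 N, H = 4.696e+09 Pa, K = 4.083e-05.
Permissible volume V_lim = h_lim·A = 4.818e-05 · 1.309e-05 = 6.308e-10 m³.
Life L = V_lim·H/(K·W) = 6.308e-10 · 4.696e+09 / (4.083e-05 · 1224) = 59.28 m.

value=59.28 m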